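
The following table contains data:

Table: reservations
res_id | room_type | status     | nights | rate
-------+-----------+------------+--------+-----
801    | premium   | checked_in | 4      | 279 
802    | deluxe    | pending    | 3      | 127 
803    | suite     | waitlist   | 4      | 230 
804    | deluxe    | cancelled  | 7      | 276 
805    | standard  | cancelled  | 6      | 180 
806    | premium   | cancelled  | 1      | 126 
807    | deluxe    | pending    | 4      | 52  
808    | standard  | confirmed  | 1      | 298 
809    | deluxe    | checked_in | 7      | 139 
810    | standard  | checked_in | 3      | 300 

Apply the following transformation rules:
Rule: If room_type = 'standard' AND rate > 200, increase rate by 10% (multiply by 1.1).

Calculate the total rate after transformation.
2066.8

Step 1: Find records where room_type = 'standard' AND rate > 200
Step 2: 2 records match, summing to 598
Step 3: After multiplier: 598 × 1.1 = 657.8
Step 4: Unaffected records sum: 1409
Step 5: Final sum = 657.8 + 1409 = 2066.8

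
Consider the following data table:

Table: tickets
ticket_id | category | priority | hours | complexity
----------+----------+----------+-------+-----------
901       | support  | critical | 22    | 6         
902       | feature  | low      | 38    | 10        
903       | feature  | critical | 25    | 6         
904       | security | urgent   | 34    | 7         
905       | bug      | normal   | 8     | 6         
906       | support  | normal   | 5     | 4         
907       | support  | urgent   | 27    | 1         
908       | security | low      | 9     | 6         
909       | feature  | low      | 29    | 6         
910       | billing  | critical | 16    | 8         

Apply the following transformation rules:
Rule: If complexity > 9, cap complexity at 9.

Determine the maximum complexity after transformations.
9

Step 1: Original maximum complexity = 10
Step 2: Apply cap at 9
Step 3: 1 records had complexity > 9 and were capped
Step 4: Maximum after transformation = 9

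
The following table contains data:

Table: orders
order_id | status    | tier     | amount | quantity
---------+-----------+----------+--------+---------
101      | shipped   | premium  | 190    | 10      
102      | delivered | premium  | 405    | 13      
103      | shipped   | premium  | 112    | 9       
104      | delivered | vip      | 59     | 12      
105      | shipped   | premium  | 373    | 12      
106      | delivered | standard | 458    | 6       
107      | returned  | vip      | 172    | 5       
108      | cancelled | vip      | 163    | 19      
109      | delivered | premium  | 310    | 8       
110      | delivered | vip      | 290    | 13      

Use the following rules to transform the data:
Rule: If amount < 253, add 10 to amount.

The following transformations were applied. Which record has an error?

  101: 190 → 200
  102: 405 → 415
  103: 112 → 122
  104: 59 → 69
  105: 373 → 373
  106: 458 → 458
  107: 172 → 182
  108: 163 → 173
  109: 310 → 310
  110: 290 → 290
Record 102 has an error. The correct transformed value should be 405, not 415.

Step 1: Check each record against the rule
Step 2: Record 102 has amount = 405
Step 3: Since 405 >= 253, the bonus should not have been applied
Step 4: Correct value = 405, but claimed value = 415
Conclusion: Record 102 has the error.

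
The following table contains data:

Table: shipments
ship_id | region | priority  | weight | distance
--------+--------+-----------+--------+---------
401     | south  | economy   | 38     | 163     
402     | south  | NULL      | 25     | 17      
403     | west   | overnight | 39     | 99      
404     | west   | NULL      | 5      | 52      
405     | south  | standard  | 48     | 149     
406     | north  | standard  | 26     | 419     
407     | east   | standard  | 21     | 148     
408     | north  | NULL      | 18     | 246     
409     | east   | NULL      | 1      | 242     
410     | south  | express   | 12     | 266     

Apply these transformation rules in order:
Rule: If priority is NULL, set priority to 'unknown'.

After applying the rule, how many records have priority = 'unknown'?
4

Step 1: Count records where priority IS NULL
Step 2: Found 4 records with NULL priority
Step 3: These records will have priority set to 'unknown'
Step 4: Records already having priority = 'unknown': 0
Step 5: Answer: 4 + 0 = 4 records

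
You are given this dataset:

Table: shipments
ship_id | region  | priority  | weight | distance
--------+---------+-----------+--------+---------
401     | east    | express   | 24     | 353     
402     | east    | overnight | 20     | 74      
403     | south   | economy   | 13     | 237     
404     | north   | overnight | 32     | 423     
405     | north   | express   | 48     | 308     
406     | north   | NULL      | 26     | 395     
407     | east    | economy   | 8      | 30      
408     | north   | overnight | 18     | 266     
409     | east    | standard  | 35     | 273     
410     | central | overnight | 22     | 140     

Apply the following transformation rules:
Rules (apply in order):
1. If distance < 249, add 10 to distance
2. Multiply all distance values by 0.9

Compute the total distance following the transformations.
2285.1

Step 1: Apply Rule 1 - Add 10 to records with distance < 249
  - 4 records affected: 481 + (4 × 10) = 521
  - Unaffected records: 2018
  - Sum after Rule 1: 2539
Step 2: Apply Rule 2 - Multiply all by 0.9
  - 2539 × 0.9 = 2285.1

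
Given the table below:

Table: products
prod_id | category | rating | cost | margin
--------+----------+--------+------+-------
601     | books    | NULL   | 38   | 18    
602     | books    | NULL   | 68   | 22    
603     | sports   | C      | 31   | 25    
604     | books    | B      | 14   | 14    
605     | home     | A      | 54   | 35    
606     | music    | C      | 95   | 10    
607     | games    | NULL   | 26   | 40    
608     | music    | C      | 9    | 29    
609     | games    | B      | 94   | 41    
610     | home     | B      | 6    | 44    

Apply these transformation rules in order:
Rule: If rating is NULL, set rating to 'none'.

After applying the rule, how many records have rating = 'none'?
3

Step 1: Count records where rating IS NULL
Step 2: Found 3 records with NULL rating
Step 3: These records will have rating set to 'none'
Step 4: Records already having rating = 'none': 0
Step 5: Answer: 3 + 0 = 3 records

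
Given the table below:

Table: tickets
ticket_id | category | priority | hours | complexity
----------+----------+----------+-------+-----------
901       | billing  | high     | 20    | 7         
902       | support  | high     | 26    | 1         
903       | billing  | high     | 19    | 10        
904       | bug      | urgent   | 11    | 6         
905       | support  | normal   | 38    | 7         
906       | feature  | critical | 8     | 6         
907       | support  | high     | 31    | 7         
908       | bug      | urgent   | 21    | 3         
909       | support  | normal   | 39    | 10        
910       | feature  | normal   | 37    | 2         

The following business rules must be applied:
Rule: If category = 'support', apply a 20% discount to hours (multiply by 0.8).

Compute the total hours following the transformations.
223.2

Step 1: Records with category = 'support' have total hours = 134
Step 2: Apply multiplier: 134 × 0.8 = 107.2
Step 3: Other records total: 116
Step 4: Final sum = 107.2 + 116 = 223.2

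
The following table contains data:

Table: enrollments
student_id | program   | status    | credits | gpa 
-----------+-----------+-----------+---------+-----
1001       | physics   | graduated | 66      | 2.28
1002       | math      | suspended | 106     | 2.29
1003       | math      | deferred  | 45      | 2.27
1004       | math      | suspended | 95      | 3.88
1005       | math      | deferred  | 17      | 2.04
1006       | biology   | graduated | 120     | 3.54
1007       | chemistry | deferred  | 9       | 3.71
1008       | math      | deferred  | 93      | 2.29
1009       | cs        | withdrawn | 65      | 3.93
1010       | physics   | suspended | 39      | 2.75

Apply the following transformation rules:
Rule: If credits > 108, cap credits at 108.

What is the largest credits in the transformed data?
108

Step 1: Original maximum credits = 120
Step 2: Apply cap at 108
Step 3: 1 records had credits > 108 and were capped
Step 4: Maximum after transformation = 108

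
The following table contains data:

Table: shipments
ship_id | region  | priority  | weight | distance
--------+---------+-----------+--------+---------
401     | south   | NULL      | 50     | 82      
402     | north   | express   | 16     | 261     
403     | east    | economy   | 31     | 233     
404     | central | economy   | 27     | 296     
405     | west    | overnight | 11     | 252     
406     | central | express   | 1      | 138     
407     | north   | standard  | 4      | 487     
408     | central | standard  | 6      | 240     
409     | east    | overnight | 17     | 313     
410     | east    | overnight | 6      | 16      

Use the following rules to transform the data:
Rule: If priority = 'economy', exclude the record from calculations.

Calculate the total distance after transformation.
1789

Step 1: Identify records where priority = 'economy'
Step 2: The excluded records sum to 529
Step 3: Original total distance = 2318
Step 4: Remaining total = 2318 - 529 = 1789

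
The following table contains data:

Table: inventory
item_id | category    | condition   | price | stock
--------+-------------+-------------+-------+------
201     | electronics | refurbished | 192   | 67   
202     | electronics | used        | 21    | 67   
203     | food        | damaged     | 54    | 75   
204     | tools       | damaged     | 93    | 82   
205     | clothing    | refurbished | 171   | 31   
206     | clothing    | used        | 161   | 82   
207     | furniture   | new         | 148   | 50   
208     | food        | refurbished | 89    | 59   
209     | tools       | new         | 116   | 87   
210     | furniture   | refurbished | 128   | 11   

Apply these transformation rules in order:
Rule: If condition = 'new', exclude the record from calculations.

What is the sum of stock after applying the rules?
474

Step 1: Identify records where condition = 'new'
Step 2: The excluded records sum to 137
Step 3: Original total stock = 611
Step 4: Remaining total = 611 - 137 = 474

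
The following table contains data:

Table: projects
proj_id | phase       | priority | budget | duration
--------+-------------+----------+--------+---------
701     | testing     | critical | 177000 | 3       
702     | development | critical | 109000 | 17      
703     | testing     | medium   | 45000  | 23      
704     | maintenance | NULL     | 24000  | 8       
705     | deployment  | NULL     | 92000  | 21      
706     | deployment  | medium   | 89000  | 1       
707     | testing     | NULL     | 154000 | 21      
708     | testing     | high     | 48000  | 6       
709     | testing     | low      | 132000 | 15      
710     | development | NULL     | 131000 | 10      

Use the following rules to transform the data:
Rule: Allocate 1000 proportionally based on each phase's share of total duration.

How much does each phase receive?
deployment: 176.0, development: 216.0, maintenance: 64.0, testing: 544.0

Step 1: Calculate total duration = 125
Step 2: Calculate each phase's proportion:
  deployment: 22/125 = 17.60% → 176.0
  development: 27/125 = 21.60% → 216.0
  maintenance: 8/125 = 6.40% → 64.0
  testing: 68/125 = 54.40% → 544.0
Step 3: Verify: sum of allocations ≈ 1000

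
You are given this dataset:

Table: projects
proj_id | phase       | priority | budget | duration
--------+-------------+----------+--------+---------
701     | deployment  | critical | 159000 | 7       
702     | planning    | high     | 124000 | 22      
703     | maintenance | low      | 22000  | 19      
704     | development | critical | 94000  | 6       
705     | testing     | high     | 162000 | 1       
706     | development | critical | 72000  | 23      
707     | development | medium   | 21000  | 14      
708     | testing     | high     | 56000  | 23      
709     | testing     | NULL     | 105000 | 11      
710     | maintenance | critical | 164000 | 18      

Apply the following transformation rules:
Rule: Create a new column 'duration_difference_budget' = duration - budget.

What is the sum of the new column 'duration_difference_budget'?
-978856

Step 1: For each record, compute duration - budget
Example calculations:
  7 - 159000 = -158993
  22 - 124000 = -123978
  19 - 22000 = -21981
  ...
Step 2: Sum all derived values
Step 3: Total = -978856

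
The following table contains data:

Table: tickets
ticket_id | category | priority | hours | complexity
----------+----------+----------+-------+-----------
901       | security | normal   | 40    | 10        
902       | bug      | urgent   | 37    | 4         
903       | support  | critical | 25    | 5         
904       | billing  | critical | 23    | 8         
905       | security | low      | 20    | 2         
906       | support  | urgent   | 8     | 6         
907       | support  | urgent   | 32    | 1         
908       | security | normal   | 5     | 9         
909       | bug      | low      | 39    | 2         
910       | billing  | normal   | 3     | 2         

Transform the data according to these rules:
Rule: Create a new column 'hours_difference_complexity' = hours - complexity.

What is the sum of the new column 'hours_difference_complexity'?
183

Step 1: For each record, compute hours - complexity
Example calculations:
  40 - 10 = 30
  37 - 4 = 33
  25 - 5 = 20
  ...
Step 2: Sum all derived values
Step 3: Total = 183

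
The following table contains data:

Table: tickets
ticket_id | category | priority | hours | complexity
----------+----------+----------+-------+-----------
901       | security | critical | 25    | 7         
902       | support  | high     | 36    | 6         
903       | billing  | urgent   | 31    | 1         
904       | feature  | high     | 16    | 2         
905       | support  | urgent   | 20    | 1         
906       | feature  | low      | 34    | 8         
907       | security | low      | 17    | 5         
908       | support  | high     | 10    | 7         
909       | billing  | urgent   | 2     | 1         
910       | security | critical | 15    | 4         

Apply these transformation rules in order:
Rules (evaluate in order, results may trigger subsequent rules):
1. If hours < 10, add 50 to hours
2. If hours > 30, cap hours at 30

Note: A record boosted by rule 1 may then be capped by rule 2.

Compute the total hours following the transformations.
223

Step 1: Apply rule 1 to records with hours < 10
  - 1 records get bonus of 50
  - Of these, 1 records then exceed 30 and get capped
Step 2: Apply rule 2 to records with hours > 30
  - 3 records (original) are capped
Step 3: Calculate final sum = 223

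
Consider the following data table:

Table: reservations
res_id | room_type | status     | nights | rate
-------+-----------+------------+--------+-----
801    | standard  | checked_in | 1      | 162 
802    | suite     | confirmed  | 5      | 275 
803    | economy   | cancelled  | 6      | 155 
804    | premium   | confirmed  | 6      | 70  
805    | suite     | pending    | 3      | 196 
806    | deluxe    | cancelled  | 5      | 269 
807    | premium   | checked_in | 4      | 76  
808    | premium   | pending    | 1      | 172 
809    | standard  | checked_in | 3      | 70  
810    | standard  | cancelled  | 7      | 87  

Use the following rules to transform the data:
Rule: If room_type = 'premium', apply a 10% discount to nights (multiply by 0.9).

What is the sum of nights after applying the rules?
39.9

Step 1: Records with room_type = 'premium' have total nights = 11
Step 2: Apply multiplier: 11 × 0.9 = 9.9
Step 3: Other records total: 30
Step 4: Final sum = 9.9 + 30 = 39.9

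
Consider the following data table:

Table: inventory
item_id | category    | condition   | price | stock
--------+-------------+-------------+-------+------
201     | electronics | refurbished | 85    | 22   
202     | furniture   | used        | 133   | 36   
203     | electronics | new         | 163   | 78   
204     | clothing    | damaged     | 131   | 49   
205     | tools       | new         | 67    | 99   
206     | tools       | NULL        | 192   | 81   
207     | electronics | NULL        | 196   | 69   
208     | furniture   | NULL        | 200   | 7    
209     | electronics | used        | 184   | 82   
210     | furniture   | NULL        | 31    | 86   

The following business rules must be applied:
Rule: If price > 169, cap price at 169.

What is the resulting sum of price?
1286

Step 1: 4 records have price > 169
Step 2: These records originally summed to 772
Step 3: After capping: 4 × 169 = 676
Step 4: Unaffected records sum: 610
Step 5: Final sum = 676 + 610 = 1286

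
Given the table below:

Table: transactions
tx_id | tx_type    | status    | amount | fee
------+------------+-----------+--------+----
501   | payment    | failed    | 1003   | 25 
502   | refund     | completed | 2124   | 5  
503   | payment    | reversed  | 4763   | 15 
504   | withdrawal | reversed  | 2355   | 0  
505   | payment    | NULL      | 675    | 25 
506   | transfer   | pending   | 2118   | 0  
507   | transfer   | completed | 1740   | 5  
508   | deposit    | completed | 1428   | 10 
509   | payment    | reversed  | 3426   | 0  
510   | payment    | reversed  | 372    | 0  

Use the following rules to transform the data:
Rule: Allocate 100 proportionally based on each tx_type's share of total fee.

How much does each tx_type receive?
deposit: 11.76, payment: 76.47, refund: 5.88, transfer: 5.88, withdrawal: 0.0

Step 1: Calculate total fee = 85
Step 2: Calculate each tx_type's proportion:
  deposit: 10/85 = 11.76% → 11.76
  payment: 65/85 = 76.47% → 76.47
  refund: 5/85 = 5.88% → 5.88
  transfer: 5/85 = 5.88% → 5.88
  withdrawal: 0/85 = 0.00% → 0.0
Step 3: Verify: sum of allocations ≈ 100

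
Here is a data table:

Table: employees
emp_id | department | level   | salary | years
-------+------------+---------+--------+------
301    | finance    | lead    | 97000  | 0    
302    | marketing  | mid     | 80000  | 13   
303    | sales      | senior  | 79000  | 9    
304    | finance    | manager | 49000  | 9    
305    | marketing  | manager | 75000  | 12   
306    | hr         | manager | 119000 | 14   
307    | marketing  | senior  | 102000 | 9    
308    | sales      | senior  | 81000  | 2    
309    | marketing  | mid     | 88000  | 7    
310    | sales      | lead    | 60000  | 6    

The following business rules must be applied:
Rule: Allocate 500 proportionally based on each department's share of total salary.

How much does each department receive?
finance: 87.95, hr: 71.69, marketing: 207.83, sales: 132.53

Step 1: Calculate total salary = 830000
Step 2: Calculate each department's proportion:
  finance: 146000/830000 = 17.59% → 87.95
  hr: 119000/830000 = 14.34% → 71.69
  marketing: 345000/830000 = 41.57% → 207.83
  sales: 220000/830000 = 26.51% → 132.53
Step 3: Verify: sum of allocations ≈ 500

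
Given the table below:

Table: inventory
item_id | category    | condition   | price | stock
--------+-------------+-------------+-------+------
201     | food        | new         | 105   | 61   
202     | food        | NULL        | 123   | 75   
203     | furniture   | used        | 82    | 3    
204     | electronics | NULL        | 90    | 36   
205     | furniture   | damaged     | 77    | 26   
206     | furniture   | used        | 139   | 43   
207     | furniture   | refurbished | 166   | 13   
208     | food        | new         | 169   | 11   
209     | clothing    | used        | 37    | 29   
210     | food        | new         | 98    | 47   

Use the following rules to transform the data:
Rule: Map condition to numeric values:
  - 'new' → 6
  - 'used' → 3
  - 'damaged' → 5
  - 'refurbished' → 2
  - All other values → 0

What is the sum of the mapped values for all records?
34

Step 1: Apply mapping to each record
Step 2: Count by status:
  'new': 3 records × 6 = 18
  'used': 3 records × 3 = 9
  'damaged': 1 records × 5 = 5
  'refurbished': 1 records × 2 = 2
Step 3: Sum all mapped values = 34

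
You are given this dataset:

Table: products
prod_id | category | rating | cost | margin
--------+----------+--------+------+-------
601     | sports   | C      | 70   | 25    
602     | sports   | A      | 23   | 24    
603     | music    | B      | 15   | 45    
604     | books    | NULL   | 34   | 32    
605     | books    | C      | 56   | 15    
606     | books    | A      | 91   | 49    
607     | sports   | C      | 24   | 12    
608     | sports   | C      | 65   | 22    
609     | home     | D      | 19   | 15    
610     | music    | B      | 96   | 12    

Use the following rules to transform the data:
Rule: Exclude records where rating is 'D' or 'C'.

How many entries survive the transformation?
5

Step 1: Count records to exclude
  - 1 (D) + 4 (C) = 5 records
Step 2: Total records: 10
Step 3: Remaining = 10 - 5 = 5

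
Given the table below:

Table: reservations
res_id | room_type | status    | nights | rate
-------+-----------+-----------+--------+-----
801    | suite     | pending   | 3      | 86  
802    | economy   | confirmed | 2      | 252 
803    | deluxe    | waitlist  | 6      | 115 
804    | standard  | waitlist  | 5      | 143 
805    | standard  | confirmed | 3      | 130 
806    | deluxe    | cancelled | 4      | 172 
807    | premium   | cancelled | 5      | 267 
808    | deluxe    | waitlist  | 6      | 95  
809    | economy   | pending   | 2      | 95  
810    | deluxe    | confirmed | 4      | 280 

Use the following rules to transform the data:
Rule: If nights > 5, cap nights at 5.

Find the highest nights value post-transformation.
5

Step 1: Original maximum nights = 6
Step 2: Apply cap at 5
Step 3: 2 records had nights > 5 and were capped
Step 4: Maximum after transformation = 5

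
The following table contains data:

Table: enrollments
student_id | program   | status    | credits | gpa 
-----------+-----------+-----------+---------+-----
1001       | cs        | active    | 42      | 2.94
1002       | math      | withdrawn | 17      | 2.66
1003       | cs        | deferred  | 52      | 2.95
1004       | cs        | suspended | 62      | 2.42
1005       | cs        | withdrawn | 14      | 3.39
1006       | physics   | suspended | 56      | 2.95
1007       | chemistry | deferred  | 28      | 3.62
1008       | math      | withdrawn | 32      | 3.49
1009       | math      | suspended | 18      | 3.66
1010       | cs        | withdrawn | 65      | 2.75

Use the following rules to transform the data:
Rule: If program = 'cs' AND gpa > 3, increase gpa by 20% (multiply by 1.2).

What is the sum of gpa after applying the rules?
31.51

Step 1: Find records where program = 'cs' AND gpa > 3
Step 2: 1 records match, summing to 3.39
Step 3: After multiplier: 3.39 × 1.2 = 4.07
Step 4: Unaffected records sum: 27.44
Step 5: Final sum = 4.07 + 27.44 = 31.51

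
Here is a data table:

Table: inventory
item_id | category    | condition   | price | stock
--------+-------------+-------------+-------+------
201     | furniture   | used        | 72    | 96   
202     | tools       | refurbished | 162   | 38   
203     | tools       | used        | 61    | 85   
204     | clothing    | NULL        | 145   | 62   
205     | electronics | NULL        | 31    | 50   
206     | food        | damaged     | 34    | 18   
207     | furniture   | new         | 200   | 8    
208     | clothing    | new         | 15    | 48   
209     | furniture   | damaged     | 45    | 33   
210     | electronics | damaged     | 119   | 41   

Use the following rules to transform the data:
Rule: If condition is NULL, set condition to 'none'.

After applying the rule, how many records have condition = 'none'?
2

Step 1: Count records where condition IS NULL
Step 2: Found 2 records with NULL condition
Step 3: These records will have condition set to 'none'
Step 4: Records already having condition = 'none': 0
Step 5: Answer: 2 + 0 = 2 records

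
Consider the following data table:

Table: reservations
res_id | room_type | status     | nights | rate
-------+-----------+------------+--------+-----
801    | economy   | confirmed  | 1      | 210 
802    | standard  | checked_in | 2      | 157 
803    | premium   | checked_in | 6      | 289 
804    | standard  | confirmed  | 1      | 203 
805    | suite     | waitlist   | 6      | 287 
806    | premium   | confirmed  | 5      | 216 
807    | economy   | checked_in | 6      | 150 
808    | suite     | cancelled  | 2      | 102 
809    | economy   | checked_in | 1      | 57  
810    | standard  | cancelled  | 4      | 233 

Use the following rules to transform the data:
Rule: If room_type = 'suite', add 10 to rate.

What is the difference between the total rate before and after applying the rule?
20

Step 1: Original sum of rate = 1904
Step 2: 2 records have room_type = 'suite'
Step 3: Each affected record changes by 10
Step 4: Total change = 2 × 10 = 20
Step 5: New sum = 1904 + 20 = 1924
Step 6: Difference = |1924 - 1904| = 20
        (Sum increased by 20)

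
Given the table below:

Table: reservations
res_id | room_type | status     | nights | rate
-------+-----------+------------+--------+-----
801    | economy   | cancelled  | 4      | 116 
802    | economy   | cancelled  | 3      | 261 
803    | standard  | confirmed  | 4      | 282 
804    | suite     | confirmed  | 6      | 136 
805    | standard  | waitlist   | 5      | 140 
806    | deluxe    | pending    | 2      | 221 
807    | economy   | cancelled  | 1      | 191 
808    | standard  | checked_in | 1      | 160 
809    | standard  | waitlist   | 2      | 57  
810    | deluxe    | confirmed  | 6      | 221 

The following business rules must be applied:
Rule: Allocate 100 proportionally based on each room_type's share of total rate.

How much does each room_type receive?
deluxe: 24.76, economy: 31.82, standard: 35.8, suite: 7.62

Step 1: Calculate total rate = 1785
Step 2: Calculate each room_type's proportion:
  deluxe: 442/1785 = 24.76% → 24.76
  economy: 568/1785 = 31.82% → 31.82
  standard: 639/1785 = 35.80% → 35.8
  suite: 136/1785 = 7.62% → 7.62
Step 3: Verify: sum of allocations ≈ 100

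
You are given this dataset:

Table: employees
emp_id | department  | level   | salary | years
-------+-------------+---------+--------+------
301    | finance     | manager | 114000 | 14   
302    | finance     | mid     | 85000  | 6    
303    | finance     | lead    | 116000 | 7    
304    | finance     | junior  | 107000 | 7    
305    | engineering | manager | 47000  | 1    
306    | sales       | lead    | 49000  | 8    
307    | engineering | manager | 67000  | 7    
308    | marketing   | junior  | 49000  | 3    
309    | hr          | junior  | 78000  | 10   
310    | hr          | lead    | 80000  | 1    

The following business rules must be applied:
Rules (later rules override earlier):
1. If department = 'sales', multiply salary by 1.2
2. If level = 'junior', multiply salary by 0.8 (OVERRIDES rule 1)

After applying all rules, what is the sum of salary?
755000.0

Step 1: Rule 2 takes priority for records with level = 'junior'
  - 3 records: 234000 × 0.8 = 187200.0
Step 2: Rule 1 applies to remaining records with department = 'sales'
  - 1 records: 49000 × 1.2 = 58800.0
Step 3: Other records unchanged: 509000
Step 4: Final sum = 187200.0 + 58800.0 + 509000 = 755000.0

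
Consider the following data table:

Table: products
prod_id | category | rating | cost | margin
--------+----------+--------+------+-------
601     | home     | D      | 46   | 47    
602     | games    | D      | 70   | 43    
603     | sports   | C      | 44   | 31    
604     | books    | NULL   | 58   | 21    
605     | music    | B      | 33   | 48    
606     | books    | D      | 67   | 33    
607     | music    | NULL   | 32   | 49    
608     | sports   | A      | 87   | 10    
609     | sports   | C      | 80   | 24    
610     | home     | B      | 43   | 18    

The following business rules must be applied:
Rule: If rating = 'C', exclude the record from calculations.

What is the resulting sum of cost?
436

Step 1: Identify records where rating = 'C'
Step 2: The excluded records sum to 124
Step 3: Original total cost = 560
Step 4: Remaining total = 560 - 124 = 436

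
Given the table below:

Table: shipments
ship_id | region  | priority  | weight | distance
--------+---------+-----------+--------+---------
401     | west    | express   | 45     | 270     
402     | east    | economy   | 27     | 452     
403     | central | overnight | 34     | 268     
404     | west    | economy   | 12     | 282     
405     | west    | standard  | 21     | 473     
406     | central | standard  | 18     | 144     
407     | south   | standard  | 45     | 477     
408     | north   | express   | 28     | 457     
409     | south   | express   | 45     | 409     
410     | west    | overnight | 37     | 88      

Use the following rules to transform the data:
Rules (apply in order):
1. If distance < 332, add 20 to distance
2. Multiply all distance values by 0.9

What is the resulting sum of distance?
3078.0

Step 1: Apply Rule 1 - Add 20 to records with distance < 332
  - 5 records affected: 1052 + (5 × 20) = 1152
  - Unaffected records: 2268
  - Sum after Rule 1: 3420
Step 2: Apply Rule 2 - Multiply all by 0.9
  - 3420 × 0.9 = 3078.0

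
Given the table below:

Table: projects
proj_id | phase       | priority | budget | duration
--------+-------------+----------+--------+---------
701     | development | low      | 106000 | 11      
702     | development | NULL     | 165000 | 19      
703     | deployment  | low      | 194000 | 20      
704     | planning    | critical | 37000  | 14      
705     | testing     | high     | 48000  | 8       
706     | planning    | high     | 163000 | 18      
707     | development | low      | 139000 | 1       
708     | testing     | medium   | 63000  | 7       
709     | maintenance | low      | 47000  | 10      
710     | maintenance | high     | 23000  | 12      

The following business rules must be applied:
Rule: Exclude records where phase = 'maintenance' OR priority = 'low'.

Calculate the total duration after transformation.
66

Step 1: Find records where phase = 'maintenance' OR priority = 'low'
Step 2: 5 records match, summing to 54
Step 3: Original sum: 120
Step 4: Remaining sum = 120 - 54 = 66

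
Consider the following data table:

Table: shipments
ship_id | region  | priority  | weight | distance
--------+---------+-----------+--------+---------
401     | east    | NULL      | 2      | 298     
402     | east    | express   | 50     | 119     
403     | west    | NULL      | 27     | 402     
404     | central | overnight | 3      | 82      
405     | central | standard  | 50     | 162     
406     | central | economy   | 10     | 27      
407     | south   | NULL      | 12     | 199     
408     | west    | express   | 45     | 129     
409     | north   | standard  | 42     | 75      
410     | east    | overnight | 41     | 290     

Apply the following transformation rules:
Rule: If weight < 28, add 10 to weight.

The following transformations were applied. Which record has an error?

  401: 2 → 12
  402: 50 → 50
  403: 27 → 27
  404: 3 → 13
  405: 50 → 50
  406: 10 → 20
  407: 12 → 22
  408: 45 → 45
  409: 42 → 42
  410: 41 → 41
Record 403 has an error. The correct transformed value should be 37, not 27.

Step 1: Check each record against the rule
Step 2: Record 403 has weight = 27
Step 3: Since 27 < 28, the bonus should have been applied
Step 4: Correct value = 37, but claimed value = 27
Conclusion: Record 403 has the error.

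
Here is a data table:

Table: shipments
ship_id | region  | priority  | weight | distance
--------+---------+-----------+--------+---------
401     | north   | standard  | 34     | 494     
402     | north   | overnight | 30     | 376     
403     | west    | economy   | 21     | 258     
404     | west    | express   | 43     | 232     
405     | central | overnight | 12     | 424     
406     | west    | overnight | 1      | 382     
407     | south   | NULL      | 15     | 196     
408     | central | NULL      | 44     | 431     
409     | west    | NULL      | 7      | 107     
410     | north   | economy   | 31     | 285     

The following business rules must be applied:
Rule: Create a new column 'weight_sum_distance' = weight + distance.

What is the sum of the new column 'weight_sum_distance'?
3423

Step 1: For each record, compute weight + distance
Example calculations:
  34 + 494 = 528
  30 + 376 = 406
  21 + 258 = 279
  ...
Step 2: Sum all derived values
Step 3: Total = 3423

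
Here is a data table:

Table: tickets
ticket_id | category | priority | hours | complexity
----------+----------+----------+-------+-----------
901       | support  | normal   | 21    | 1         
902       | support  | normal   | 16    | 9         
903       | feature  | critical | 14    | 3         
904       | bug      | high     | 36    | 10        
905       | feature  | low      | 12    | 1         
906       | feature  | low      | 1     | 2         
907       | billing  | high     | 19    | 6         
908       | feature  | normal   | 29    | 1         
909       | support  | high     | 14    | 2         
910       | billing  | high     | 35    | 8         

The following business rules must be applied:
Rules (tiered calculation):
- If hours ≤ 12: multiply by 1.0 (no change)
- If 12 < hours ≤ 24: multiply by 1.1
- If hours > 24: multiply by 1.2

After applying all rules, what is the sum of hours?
225.4

Step 1: Tier 1 (hours ≤ 12): 2 records, sum = 13 × 1.0 = 13.0
Step 2: Tier 2 (12 < hours ≤ 24): 5 records, sum = 84 × 1.1 = 92.4
Step 3: Tier 3 (hours > 24): 3 records, sum = 100 × 1.2 = 120.0
Step 4: Final sum = 13.0 + 92.4 + 120.0 = 225.4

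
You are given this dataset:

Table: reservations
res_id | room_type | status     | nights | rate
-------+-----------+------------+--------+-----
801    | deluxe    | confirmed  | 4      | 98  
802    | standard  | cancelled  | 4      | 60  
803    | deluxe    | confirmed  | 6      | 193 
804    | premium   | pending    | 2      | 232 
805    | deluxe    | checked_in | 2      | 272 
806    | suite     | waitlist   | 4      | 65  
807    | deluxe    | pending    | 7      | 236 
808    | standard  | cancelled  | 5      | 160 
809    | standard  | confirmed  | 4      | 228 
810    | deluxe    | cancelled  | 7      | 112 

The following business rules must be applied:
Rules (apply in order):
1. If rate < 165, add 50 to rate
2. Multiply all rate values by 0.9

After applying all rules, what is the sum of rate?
1715.4

Step 1: Apply Rule 1 - Add 50 to records with rate < 165
  - 5 records affected: 495 + (5 × 50) = 745
  - Unaffected records: 1161
  - Sum after Rule 1: 1906
Step 2: Apply Rule 2 - Multiply all by 0.9
  - 1906 × 0.9 = 1715.4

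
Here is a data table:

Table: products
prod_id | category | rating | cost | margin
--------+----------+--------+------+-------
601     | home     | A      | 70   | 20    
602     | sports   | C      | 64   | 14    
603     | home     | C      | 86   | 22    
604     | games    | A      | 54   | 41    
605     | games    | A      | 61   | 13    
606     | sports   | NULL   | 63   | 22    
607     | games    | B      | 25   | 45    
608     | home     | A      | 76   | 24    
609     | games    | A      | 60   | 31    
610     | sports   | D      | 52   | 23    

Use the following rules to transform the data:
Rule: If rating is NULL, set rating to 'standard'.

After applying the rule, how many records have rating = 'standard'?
1

Step 1: Count records where rating IS NULL
Step 2: Found 1 records with NULL rating
Step 3: These records will have rating set to 'standard'
Step 4: Records already having rating = 'standard': 0
Step 5: Answer: 1 + 0 = 1 records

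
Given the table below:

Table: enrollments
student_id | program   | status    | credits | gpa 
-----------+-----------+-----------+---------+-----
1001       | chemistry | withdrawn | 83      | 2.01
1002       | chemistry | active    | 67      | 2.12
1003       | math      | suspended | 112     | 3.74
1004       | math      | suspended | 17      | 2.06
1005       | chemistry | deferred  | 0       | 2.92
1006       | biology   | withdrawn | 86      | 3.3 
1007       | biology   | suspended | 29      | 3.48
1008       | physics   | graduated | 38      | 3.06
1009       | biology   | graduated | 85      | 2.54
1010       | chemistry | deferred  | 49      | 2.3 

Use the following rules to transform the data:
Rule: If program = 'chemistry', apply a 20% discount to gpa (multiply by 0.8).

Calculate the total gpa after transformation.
25.66

Step 1: Records with program = 'chemistry' have total gpa = 9.35
Step 2: Apply multiplier: 9.35 × 0.8 = 7.48
Step 3: Other records total: 18.18
Step 4: Final sum = 7.48 + 18.18 = 25.66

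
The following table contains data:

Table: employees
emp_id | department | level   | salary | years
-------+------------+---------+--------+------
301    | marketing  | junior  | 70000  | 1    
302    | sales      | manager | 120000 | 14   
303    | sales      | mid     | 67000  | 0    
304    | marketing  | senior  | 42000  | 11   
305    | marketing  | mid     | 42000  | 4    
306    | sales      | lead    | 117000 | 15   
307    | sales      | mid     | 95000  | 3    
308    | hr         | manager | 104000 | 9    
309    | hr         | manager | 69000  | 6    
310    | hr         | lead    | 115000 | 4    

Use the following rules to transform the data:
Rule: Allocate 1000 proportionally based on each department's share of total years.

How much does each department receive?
hr: 283.58, marketing: 238.81, sales: 477.61

Step 1: Calculate total years = 67
Step 2: Calculate each department's proportion:
  hr: 19/67 = 28.36% → 283.58
  marketing: 16/67 = 23.88% → 238.81
  sales: 32/67 = 47.76% → 477.61
Step 3: Verify: sum of allocations ≈ 1000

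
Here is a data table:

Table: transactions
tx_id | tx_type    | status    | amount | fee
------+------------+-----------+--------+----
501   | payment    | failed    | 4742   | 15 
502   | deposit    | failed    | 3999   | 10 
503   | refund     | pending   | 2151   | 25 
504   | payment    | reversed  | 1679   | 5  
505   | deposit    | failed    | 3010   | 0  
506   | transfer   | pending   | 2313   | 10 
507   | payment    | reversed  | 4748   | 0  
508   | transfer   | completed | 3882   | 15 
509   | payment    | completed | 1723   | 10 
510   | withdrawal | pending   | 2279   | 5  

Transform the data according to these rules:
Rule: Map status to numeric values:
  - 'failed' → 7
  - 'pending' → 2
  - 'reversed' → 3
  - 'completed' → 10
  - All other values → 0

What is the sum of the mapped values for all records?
53

Step 1: Apply mapping to each record
Step 2: Count by status:
  'failed': 3 records × 7 = 21
  'pending': 3 records × 2 = 6
  'reversed': 2 records × 3 = 6
  'completed': 2 records × 10 = 20
Step 3: Sum all mapped values = 53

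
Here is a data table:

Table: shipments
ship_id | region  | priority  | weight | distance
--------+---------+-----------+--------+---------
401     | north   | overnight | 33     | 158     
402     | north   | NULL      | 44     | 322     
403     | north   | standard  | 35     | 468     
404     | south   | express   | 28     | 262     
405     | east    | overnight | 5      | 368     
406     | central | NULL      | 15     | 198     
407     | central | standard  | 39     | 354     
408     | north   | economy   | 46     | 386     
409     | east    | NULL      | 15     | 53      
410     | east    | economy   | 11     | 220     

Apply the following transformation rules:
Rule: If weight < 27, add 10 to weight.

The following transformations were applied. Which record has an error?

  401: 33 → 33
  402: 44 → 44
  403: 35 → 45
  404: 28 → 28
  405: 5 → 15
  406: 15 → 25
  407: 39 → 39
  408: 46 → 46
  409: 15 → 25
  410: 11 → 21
Record 403 has an error. The correct transformed value should be 35, not 45.

Step 1: Check each record against the rule
Step 2: Record 403 has weight = 35
Step 3: Since 35 >= 27, the bonus should not have been applied
Step 4: Correct value = 35, but claimed value = 45
Conclusion: Record 403 has the error.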